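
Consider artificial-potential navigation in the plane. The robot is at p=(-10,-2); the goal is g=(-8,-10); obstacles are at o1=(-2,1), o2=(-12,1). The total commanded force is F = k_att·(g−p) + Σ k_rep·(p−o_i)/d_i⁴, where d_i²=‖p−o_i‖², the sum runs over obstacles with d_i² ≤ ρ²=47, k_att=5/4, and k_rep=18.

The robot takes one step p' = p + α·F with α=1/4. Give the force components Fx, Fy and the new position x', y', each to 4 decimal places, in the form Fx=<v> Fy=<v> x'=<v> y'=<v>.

F_att = 5/4·(g−p) = 5/4·(2,-8) = (2.5000,-10.0000)
o1: d²=73 > ρ²=47 → inactive
o2: d²=13 ≤ ρ²=47; F_rep = 18·(2,-3)/13² = (0.2130,-0.3195)
F = F_att + ΣF_rep = (2.7130,-10.3195)
p' = p + 1/4·F = (-9.3217,-4.5799)

Fx=2.7130 Fy=-10.3195 x'=-9.3217 y'=-4.5799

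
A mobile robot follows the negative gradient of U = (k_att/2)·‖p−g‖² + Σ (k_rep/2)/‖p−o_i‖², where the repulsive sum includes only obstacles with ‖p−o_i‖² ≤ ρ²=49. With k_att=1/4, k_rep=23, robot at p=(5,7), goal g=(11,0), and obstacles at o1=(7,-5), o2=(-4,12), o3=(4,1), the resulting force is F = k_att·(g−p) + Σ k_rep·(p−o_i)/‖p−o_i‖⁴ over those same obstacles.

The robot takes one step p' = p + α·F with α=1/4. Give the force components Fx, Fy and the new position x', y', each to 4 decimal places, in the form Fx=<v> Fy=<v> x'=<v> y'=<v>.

F_att = 1/4·(g−p) = 1/4·(6,-7) = (1.5000,-1.7500)
o1: d²=148 > ρ²=49 → inactive
o2: d²=106 > ρ²=49 → inactive
o3: d²=37 ≤ ρ²=49; F_rep = 23·(1,6)/37² = (0.0168,0.1008)
F = F_att + ΣF_rep = (1.5168,-1.6492)
p' = p + 1/4·F = (5.3792,6.5877)

Fx=1.5168 Fy=-1.6492 x'=5.3792 y'=6.5877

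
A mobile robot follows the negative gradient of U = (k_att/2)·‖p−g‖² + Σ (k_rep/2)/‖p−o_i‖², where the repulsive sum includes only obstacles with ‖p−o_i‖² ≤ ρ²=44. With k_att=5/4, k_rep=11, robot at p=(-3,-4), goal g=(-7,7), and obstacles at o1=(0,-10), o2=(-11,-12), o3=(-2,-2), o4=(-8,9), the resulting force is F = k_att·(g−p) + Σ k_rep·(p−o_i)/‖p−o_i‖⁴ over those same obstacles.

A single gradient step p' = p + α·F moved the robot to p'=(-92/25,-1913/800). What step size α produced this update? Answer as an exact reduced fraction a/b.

α = 1/8

F_att = 5/4·(g−p) = 5/4·(-4,11) = (-5.0000,13.7500)
o1: d²=45 > ρ²=44 → inactive
o2: d²=128 > ρ²=44 → inactive
o3: d²=5 ≤ ρ²=44; F_rep = 11·(-1,-2)/5² = (-0.4400,-0.8800)
o4: d²=194 > ρ²=44 → inactive
F = F_att + ΣF_rep = (-5.4400,12.8700)
Δp = p'−p = (-0.6800,1.6087); α = Δx/Fx = (-17/25) / (-136/25) = 1/8
check: Δy/Fy = (1287/800) / (1287/100) = 1/8 ✓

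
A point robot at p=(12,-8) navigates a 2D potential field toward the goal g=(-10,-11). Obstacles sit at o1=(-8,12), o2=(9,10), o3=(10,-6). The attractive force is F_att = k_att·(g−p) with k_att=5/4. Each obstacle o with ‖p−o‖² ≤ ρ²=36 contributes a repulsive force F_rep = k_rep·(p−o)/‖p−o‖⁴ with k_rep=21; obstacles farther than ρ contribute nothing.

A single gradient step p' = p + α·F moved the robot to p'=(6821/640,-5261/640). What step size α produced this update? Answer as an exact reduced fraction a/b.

α = 1/20

F_att = 5/4·(g−p) = 5/4·(-22,-3) = (-27.5000,-3.7500)
o1: d²=800 > ρ²=36 → inactive
o2: d²=333 > ρ²=36 → inactive
o3: d²=8 ≤ ρ²=36; F_rep = 21·(2,-2)/8² = (0.6562,-0.6562)
F = F_att + ΣF_rep = (-26.8438,-4.4062)
Δp = p'−p = (-1.3422,-0.2203); α = Δx/Fx = (-859/640) / (-859/32) = 1/20
check: Δy/Fy = (-141/640) / (-141/32) = 1/20 ✓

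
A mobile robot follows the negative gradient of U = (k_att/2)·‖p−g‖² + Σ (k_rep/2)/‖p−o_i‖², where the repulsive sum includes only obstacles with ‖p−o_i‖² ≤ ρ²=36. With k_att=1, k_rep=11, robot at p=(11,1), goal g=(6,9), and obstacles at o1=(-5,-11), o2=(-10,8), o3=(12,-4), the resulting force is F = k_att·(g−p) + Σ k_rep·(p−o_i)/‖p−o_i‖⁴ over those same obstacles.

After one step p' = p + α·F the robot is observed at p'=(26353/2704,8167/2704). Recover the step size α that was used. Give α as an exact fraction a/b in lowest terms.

F_att = 1·(g−p) = 1·(-5,8) = (-5.0000,8.0000)
o1: d²=400 > ρ²=36 → inactive
o2: d²=490 > ρ²=36 → inactive
o3: d²=26 ≤ ρ²=36; F_rep = 11·(-1,5)/26² = (-0.0163,0.0814)
F = F_att + ΣF_rep = (-5.0163,8.0814)
Δp = p'−p = (-1.2541,2.0203); α = Δx/Fx = (-3391/2704) / (-3391/676) = 1/4
check: Δy/Fy = (5463/2704) / (5463/676) = 1/4 ✓

α = 1/4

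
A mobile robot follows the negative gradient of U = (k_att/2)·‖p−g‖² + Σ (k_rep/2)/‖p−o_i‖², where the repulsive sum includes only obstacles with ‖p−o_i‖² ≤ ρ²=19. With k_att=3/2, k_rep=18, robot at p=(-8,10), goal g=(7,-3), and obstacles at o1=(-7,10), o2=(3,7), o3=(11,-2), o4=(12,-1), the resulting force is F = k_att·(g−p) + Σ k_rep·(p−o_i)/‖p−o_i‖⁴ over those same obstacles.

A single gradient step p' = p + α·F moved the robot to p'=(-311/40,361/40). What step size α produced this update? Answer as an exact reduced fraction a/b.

F_att = 3/2·(g−p) = 3/2·(15,-13) = (22.5000,-19.5000)
o1: d²=1 ≤ ρ²=19; F_rep = 18·(-1,0)/1² = (-18.0000,0.0000)
o2: d²=130 > ρ²=19 → inactive
o3: d²=505 > ρ²=19 → inactive
o4: d²=521 > ρ²=19 → inactive
F = F_att + ΣF_rep = (4.5000,-19.5000)
Δp = p'−p = (0.2250,-0.9750); α = Δx/Fx = (9/40) / (9/2) = 1/20
check: Δy/Fy = (-39/40) / (-39/2) = 1/20 ✓

α = 1/20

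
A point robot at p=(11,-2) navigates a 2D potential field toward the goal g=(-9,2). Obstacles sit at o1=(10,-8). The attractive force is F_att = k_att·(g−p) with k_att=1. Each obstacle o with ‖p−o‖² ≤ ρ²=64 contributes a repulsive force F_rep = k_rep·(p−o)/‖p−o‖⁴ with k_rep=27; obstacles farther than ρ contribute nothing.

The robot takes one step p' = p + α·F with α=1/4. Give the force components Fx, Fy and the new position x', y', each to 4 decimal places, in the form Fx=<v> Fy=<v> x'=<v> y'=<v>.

Fx=-19.9803 Fy=4.1183 x'=6.0049 y'=-0.9704

F_att = 1·(g−p) = 1·(-20,4) = (-20.0000,4.0000)
o1: d²=37 ≤ ρ²=64; F_rep = 27·(1,6)/37² = (0.0197,0.1183)
F = F_att + ΣF_rep = (-19.9803,4.1183)
p' = p + 1/4·F = (6.0049,-0.9704)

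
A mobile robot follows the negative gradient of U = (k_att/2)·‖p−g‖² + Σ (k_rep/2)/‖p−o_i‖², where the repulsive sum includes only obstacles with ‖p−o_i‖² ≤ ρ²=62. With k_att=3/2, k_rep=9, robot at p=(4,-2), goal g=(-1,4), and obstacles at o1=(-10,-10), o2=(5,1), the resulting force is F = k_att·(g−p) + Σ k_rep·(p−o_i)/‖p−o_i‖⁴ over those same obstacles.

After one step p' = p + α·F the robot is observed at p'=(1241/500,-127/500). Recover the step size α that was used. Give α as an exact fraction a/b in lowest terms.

F_att = 3/2·(g−p) = 3/2·(-5,6) = (-7.5000,9.0000)
o1: d²=260 > ρ²=62 → inactive
o2: d²=10 ≤ ρ²=62; F_rep = 9·(-1,-3)/10² = (-0.0900,-0.2700)
F = F_att + ΣF_rep = (-7.5900,8.7300)
Δp = p'−p = (-1.5180,1.7460); α = Δx/Fx = (-759/500) / (-759/100) = 1/5
check: Δy/Fy = (873/500) / (873/100) = 1/5 ✓

α = 1/5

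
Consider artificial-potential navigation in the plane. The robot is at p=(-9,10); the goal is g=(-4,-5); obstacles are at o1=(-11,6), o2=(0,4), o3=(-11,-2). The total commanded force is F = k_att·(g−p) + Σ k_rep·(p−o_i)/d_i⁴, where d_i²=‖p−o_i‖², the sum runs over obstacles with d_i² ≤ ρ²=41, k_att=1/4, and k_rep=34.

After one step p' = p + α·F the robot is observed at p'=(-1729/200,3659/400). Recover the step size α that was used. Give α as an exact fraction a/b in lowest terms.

α = 1/4

F_att = 1/4·(g−p) = 1/4·(5,-15) = (1.2500,-3.7500)
o1: d²=20 ≤ ρ²=41; F_rep = 34·(2,4)/20² = (0.1700,0.3400)
o2: d²=117 > ρ²=41 → inactive
o3: d²=148 > ρ²=41 → inactive
F = F_att + ΣF_rep = (1.4200,-3.4100)
Δp = p'−p = (0.3550,-0.8525); α = Δx/Fx = (71/200) / (71/50) = 1/4
check: Δy/Fy = (-341/400) / (-341/100) = 1/4 ✓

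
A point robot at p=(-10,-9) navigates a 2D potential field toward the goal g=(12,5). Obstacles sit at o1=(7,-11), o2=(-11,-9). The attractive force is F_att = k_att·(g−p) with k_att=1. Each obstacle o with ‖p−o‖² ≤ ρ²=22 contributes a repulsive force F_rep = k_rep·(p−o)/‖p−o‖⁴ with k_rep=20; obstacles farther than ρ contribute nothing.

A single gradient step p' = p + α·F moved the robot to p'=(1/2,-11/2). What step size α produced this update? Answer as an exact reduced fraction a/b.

F_att = 1·(g−p) = 1·(22,14) = (22.0000,14.0000)
o1: d²=293 > ρ²=22 → inactive
o2: d²=1 ≤ ρ²=22; F_rep = 20·(1,0)/1² = (20.0000,0.0000)
F = F_att + ΣF_rep = (42.0000,14.0000)
Δp = p'−p = (10.5000,3.5000); α = Δx/Fx = (21/2) / (42) = 1/4
check: Δy/Fy = (7/2) / (14) = 1/4 ✓

α = 1/4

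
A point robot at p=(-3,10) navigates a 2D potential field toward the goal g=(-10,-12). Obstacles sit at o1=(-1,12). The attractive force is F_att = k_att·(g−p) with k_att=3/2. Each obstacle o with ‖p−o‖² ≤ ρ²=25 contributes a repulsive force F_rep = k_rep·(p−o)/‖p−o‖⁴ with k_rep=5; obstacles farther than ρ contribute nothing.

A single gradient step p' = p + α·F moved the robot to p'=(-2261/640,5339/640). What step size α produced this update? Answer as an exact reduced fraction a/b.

F_att = 3/2·(g−p) = 3/2·(-7,-22) = (-10.5000,-33.0000)
o1: d²=8 ≤ ρ²=25; F_rep = 5·(-2,-2)/8² = (-0.1562,-0.1562)
F = F_att + ΣF_rep = (-10.6562,-33.1562)
Δp = p'−p = (-0.5328,-1.6578); α = Δx/Fx = (-341/640) / (-341/32) = 1/20
check: Δy/Fy = (-1061/640) / (-1061/32) = 1/20 ✓

α = 1/20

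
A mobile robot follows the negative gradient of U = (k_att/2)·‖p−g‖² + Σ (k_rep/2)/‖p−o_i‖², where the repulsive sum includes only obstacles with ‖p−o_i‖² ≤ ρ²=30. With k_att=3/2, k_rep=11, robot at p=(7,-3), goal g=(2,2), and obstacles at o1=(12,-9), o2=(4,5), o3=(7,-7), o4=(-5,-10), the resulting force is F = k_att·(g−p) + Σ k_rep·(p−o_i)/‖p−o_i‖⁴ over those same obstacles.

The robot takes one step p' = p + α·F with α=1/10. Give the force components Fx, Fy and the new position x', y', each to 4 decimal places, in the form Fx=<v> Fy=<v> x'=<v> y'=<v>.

F_att = 3/2·(g−p) = 3/2·(-5,5) = (-7.5000,7.5000)
o1: d²=61 > ρ²=30 → inactive
o2: d²=73 > ρ²=30 → inactive
o3: d²=16 ≤ ρ²=30; F_rep = 11·(0,4)/16² = (0.0000,0.1719)
o4: d²=193 > ρ²=30 → inactive
F = F_att + ΣF_rep = (-7.5000,7.6719)
p' = p + 1/10·F = (6.2500,-2.2328)

Fx=-7.5000 Fy=7.6719 x'=6.2500 y'=-2.2328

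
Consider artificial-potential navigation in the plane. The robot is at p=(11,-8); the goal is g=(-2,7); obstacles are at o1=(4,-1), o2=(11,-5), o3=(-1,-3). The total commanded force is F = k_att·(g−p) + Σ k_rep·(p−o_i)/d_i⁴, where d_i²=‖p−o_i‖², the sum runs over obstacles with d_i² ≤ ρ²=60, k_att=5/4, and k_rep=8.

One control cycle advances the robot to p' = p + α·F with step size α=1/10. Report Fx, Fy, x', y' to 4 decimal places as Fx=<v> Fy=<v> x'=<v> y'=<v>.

Fx=-16.2500 Fy=18.4537 x'=9.3750 y'=-6.1546

F_att = 5/4·(g−p) = 5/4·(-13,15) = (-16.2500,18.7500)
o1: d²=98 > ρ²=60 → inactive
o2: d²=9 ≤ ρ²=60; F_rep = 8·(0,-3)/9² = (0.0000,-0.2963)
o3: d²=169 > ρ²=60 → inactive
F = F_att + ΣF_rep = (-16.2500,18.4537)
p' = p + 1/10·F = (9.3750,-6.1546)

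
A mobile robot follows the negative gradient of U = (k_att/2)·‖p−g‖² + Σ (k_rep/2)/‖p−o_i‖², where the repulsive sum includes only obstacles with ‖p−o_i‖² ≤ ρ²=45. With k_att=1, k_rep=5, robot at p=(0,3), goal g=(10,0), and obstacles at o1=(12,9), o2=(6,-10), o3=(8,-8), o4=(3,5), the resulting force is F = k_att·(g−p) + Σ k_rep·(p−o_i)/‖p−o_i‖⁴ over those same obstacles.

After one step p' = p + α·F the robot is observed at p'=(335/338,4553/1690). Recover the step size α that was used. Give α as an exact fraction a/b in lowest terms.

α = 1/10

F_att = 1·(g−p) = 1·(10,-3) = (10.0000,-3.0000)
o1: d²=180 > ρ²=45 → inactive
o2: d²=205 > ρ²=45 → inactive
o3: d²=185 > ρ²=45 → inactive
o4: d²=13 ≤ ρ²=45; F_rep = 5·(-3,-2)/13² = (-0.0888,-0.0592)
F = F_att + ΣF_rep = (9.9112,-3.0592)
Δp = p'−p = (0.9911,-0.3059); α = Δx/Fx = (335/338) / (1675/169) = 1/10
check: Δy/Fy = (-517/1690) / (-517/169) = 1/10 ✓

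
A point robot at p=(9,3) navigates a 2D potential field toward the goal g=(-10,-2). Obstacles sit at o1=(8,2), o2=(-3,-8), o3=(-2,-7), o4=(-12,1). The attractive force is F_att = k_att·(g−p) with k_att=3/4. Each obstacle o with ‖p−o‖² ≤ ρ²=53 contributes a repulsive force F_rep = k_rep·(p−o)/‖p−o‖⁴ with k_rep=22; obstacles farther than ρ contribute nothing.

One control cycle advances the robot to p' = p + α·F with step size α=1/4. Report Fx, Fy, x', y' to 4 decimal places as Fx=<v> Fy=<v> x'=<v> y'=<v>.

Fx=-8.7500 Fy=1.7500 x'=6.8125 y'=3.4375

F_att = 3/4·(g−p) = 3/4·(-19,-5) = (-14.2500,-3.7500)
o1: d²=2 ≤ ρ²=53; F_rep = 22·(1,1)/2² = (5.5000,5.5000)
o2: d²=265 > ρ²=53 → inactive
o3: d²=221 > ρ²=53 → inactive
o4: d²=445 > ρ²=53 → inactive
F = F_att + ΣF_rep = (-8.7500,1.7500)
p' = p + 1/4·F = (6.8125,3.4375)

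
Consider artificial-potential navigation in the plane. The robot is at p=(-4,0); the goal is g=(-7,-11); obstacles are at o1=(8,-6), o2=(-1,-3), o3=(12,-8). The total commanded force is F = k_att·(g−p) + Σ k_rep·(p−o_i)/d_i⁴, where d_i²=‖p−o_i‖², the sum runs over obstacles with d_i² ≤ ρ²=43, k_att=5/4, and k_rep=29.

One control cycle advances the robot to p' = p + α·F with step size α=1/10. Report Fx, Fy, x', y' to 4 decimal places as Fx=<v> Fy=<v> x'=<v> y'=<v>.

F_att = 5/4·(g−p) = 5/4·(-3,-11) = (-3.7500,-13.7500)
o1: d²=180 > ρ²=43 → inactive
o2: d²=18 ≤ ρ²=43; F_rep = 29·(-3,3)/18² = (-0.2685,0.2685)
o3: d²=320 > ρ²=43 → inactive
F = F_att + ΣF_rep = (-4.0185,-13.4815)
p' = p + 1/10·F = (-4.4019,-1.3481)

Fx=-4.0185 Fy=-13.4815 x'=-4.4019 y'=-1.3481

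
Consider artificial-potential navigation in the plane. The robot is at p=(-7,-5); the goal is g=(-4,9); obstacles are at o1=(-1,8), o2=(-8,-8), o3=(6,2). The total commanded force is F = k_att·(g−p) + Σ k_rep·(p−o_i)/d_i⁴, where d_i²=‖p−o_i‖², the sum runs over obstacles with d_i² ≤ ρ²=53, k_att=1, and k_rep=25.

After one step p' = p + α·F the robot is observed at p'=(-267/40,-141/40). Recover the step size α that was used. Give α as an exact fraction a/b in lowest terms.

F_att = 1·(g−p) = 1·(3,14) = (3.0000,14.0000)
o1: d²=205 > ρ²=53 → inactive
o2: d²=10 ≤ ρ²=53; F_rep = 25·(1,3)/10² = (0.2500,0.7500)
o3: d²=218 > ρ²=53 → inactive
F = F_att + ΣF_rep = (3.2500,14.7500)
Δp = p'−p = (0.3250,1.4750); α = Δx/Fx = (13/40) / (13/4) = 1/10
check: Δy/Fy = (59/40) / (59/4) = 1/10 ✓

α = 1/10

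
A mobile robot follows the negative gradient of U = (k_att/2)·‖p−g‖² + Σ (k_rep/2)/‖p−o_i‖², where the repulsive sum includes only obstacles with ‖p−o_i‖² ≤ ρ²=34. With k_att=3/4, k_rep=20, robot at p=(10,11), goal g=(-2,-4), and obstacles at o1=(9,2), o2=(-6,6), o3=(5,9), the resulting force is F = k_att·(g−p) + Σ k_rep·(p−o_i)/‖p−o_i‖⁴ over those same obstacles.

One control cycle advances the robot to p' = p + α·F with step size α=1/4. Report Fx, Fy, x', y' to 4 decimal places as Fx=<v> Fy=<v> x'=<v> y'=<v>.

F_att = 3/4·(g−p) = 3/4·(-12,-15) = (-9.0000,-11.2500)
o1: d²=82 > ρ²=34 → inactive
o2: d²=281 > ρ²=34 → inactive
o3: d²=29 ≤ ρ²=34; F_rep = 20·(5,2)/29² = (0.1189,0.0476)
F = F_att + ΣF_rep = (-8.8811,-11.2024)
p' = p + 1/4·F = (7.7797,8.1994)

Fx=-8.8811 Fy=-11.2024 x'=7.7797 y'=8.1994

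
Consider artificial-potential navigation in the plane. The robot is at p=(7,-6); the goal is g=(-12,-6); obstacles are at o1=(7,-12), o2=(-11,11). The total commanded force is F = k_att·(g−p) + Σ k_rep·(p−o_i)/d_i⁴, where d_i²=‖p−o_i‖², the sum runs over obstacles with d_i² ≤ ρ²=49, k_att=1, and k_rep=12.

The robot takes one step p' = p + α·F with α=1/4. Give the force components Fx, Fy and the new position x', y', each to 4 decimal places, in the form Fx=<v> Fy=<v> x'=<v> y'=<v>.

F_att = 1·(g−p) = 1·(-19,0) = (-19.0000,0.0000)
o1: d²=36 ≤ ρ²=49; F_rep = 12·(0,6)/36² = (0.0000,0.0556)
o2: d²=613 > ρ²=49 → inactive
F = F_att + ΣF_rep = (-19.0000,0.0556)
p' = p + 1/4·F = (2.2500,-5.9861)

Fx=-19.0000 Fy=0.0556 x'=2.2500 y'=-5.9861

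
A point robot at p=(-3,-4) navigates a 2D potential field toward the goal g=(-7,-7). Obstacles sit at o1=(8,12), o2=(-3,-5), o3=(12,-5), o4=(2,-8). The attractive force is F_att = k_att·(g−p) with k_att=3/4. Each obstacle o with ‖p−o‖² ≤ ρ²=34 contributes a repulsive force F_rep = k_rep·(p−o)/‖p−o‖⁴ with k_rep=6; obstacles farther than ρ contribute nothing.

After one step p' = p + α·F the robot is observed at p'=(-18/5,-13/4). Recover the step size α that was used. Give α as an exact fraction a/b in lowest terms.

α = 1/5

F_att = 3/4·(g−p) = 3/4·(-4,-3) = (-3.0000,-2.2500)
o1: d²=377 > ρ²=34 → inactive
o2: d²=1 ≤ ρ²=34; F_rep = 6·(0,1)/1² = (0.0000,6.0000)
o3: d²=226 > ρ²=34 → inactive
o4: d²=41 > ρ²=34 → inactive
F = F_att + ΣF_rep = (-3.0000,3.7500)
Δp = p'−p = (-0.6000,0.7500); α = Δx/Fx = (-3/5) / (-3) = 1/5
check: Δy/Fy = (3/4) / (15/4) = 1/5 ✓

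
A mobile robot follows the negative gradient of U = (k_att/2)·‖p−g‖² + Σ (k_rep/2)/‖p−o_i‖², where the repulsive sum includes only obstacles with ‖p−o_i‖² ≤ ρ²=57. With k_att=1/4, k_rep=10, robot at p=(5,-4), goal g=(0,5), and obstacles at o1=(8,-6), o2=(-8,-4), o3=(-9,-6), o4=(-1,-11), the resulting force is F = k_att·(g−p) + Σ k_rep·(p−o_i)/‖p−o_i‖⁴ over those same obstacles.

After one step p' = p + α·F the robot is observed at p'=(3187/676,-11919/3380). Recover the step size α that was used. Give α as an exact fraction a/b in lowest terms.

F_att = 1/4·(g−p) = 1/4·(-5,9) = (-1.2500,2.2500)
o1: d²=13 ≤ ρ²=57; F_rep = 10·(-3,2)/13² = (-0.1775,0.1183)
o2: d²=169 > ρ²=57 → inactive
o3: d²=200 > ρ²=57 → inactive
o4: d²=85 > ρ²=57 → inactive
F = F_att + ΣF_rep = (-1.4275,2.3683)
Δp = p'−p = (-0.2855,0.4737); α = Δx/Fx = (-193/676) / (-965/676) = 1/5
check: Δy/Fy = (1601/3380) / (1601/676) = 1/5 ✓

α = 1/5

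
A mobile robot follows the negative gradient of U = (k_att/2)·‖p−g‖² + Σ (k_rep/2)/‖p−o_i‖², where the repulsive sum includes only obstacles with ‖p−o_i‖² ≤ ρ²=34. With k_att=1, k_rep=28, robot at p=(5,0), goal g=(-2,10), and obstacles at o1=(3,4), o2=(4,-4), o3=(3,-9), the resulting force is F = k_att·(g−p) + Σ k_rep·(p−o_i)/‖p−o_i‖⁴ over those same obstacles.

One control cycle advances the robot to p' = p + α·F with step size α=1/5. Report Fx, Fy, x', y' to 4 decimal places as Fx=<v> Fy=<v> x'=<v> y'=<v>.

F_att = 1·(g−p) = 1·(-7,10) = (-7.0000,10.0000)
o1: d²=20 ≤ ρ²=34; F_rep = 28·(2,-4)/20² = (0.1400,-0.2800)
o2: d²=17 ≤ ρ²=34; F_rep = 28·(1,4)/17² = (0.0969,0.3875)
o3: d²=85 > ρ²=34 → inactive
F = F_att + ΣF_rep = (-6.7631,10.1075)
p' = p + 1/5·F = (3.6474,2.0215)

Fx=-6.7631 Fy=10.1075 x'=3.6474 y'=2.0215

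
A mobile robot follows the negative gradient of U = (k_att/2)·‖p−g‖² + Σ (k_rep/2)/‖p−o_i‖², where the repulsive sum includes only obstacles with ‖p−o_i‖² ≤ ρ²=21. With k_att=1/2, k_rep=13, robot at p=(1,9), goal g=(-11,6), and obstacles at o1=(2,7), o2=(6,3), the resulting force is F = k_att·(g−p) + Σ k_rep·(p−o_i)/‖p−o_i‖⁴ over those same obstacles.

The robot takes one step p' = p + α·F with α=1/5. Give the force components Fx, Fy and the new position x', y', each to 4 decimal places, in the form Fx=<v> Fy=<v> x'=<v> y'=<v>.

Fx=-6.5200 Fy=-0.4600 x'=-0.3040 y'=8.9080

F_att = 1/2·(g−p) = 1/2·(-12,-3) = (-6.0000,-1.5000)
o1: d²=5 ≤ ρ²=21; F_rep = 13·(-1,2)/5² = (-0.5200,1.0400)
o2: d²=61 > ρ²=21 → inactive
F = F_att + ΣF_rep = (-6.5200,-0.4600)
p' = p + 1/5·F = (-0.3040,8.9080)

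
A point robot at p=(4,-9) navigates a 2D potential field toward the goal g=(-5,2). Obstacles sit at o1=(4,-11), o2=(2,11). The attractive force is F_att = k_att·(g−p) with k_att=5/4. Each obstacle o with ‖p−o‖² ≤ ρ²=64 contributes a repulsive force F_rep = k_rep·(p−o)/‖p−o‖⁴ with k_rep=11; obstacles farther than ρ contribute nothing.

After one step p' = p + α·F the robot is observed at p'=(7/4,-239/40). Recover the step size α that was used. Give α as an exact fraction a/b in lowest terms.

F_att = 5/4·(g−p) = 5/4·(-9,11) = (-11.2500,13.7500)
o1: d²=4 ≤ ρ²=64; F_rep = 11·(0,2)/4² = (0.0000,1.3750)
o2: d²=404 > ρ²=64 → inactive
F = F_att + ΣF_rep = (-11.2500,15.1250)
Δp = p'−p = (-2.2500,3.0250); α = Δx/Fx = (-9/4) / (-45/4) = 1/5
check: Δy/Fy = (121/40) / (121/8) = 1/5 ✓

α = 1/5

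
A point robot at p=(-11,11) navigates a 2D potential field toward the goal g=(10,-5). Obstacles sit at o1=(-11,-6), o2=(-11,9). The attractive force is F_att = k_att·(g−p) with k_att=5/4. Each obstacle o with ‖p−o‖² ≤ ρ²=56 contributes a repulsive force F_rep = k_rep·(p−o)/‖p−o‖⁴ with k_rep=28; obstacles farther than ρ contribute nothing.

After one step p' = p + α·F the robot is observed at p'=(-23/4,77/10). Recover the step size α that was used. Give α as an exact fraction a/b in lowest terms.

F_att = 5/4·(g−p) = 5/4·(21,-16) = (26.2500,-20.0000)
o1: d²=289 > ρ²=56 → inactive
o2: d²=4 ≤ ρ²=56; F_rep = 28·(0,2)/4² = (0.0000,3.5000)
F = F_att + ΣF_rep = (26.2500,-16.5000)
Δp = p'−p = (5.2500,-3.3000); α = Δx/Fx = (21/4) / (105/4) = 1/5
check: Δy/Fy = (-33/10) / (-33/2) = 1/5 ✓

α = 1/5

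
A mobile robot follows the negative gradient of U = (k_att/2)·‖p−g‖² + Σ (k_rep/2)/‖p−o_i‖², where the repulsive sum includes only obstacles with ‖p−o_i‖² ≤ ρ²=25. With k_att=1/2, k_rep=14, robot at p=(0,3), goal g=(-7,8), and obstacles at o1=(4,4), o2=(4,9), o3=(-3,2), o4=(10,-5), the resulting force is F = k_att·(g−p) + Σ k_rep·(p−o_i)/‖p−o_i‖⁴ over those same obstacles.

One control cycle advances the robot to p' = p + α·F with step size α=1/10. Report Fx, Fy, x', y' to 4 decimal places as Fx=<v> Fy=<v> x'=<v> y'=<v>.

Fx=-3.2738 Fy=2.5916 x'=-0.3274 y'=3.2592

F_att = 1/2·(g−p) = 1/2·(-7,5) = (-3.5000,2.5000)
o1: d²=17 ≤ ρ²=25; F_rep = 14·(-4,-1)/17² = (-0.1938,-0.0484)
o2: d²=52 > ρ²=25 → inactive
o3: d²=10 ≤ ρ²=25; F_rep = 14·(3,1)/10² = (0.4200,0.1400)
o4: d²=164 > ρ²=25 → inactive
F = F_att + ΣF_rep = (-3.2738,2.5916)
p' = p + 1/10·F = (-0.3274,3.2592)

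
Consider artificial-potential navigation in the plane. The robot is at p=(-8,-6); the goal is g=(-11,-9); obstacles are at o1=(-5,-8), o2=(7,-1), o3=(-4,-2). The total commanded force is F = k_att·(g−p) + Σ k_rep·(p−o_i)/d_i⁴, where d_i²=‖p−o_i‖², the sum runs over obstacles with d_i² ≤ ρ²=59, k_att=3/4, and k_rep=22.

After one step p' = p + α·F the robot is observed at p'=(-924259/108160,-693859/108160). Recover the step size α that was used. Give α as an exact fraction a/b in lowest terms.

F_att = 3/4·(g−p) = 3/4·(-3,-3) = (-2.2500,-2.2500)
o1: d²=13 ≤ ρ²=59; F_rep = 22·(-3,2)/13² = (-0.3905,0.2604)
o2: d²=250 > ρ²=59 → inactive
o3: d²=32 ≤ ρ²=59; F_rep = 22·(-4,-4)/32² = (-0.0859,-0.0859)
F = F_att + ΣF_rep = (-2.7265,-2.0756)
Δp = p'−p = (-0.5453,-0.4151); α = Δx/Fx = (-58979/108160) / (-58979/21632) = 1/5
check: Δy/Fy = (-44899/108160) / (-44899/21632) = 1/5 ✓

α = 1/5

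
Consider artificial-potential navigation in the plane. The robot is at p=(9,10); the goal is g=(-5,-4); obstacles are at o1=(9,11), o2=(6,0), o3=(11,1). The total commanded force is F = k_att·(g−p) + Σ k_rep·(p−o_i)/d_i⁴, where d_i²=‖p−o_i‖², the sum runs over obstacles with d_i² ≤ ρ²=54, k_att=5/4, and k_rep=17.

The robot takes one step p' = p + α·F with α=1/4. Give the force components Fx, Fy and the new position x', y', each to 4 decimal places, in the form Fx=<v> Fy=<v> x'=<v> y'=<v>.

F_att = 5/4·(g−p) = 5/4·(-14,-14) = (-17.5000,-17.5000)
o1: d²=1 ≤ ρ²=54; F_rep = 17·(0,-1)/1² = (0.0000,-17.0000)
o2: d²=109 > ρ²=54 → inactive
o3: d²=85 > ρ²=54 → inactive
F = F_att + ΣF_rep = (-17.5000,-34.5000)
p' = p + 1/4·F = (4.6250,1.3750)

Fx=-17.5000 Fy=-34.5000 x'=4.6250 y'=1.3750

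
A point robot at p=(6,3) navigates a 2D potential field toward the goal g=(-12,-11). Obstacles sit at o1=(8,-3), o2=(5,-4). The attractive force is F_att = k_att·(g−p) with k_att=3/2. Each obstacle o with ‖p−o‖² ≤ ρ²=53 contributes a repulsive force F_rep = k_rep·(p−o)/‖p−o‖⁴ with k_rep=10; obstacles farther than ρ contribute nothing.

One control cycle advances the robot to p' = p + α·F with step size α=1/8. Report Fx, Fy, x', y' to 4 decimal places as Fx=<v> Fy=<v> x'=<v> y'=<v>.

F_att = 3/2·(g−p) = 3/2·(-18,-14) = (-27.0000,-21.0000)
o1: d²=40 ≤ ρ²=53; F_rep = 10·(-2,6)/40² = (-0.0125,0.0375)
o2: d²=50 ≤ ρ²=53; F_rep = 10·(1,7)/50² = (0.0040,0.0280)
F = F_att + ΣF_rep = (-27.0085,-20.9345)
p' = p + 1/8·F = (2.6239,0.3832)

Fx=-27.0085 Fy=-20.9345 x'=2.6239 y'=0.3832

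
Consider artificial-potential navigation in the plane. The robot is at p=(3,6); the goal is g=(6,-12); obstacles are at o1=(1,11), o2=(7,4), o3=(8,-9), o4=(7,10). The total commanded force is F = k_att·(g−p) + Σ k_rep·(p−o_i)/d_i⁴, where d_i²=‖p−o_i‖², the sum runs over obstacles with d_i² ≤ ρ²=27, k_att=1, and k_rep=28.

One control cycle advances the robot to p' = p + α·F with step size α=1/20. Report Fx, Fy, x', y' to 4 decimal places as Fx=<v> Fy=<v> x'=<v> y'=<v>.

F_att = 1·(g−p) = 1·(3,-18) = (3.0000,-18.0000)
o1: d²=29 > ρ²=27 → inactive
o2: d²=20 ≤ ρ²=27; F_rep = 28·(-4,2)/20² = (-0.2800,0.1400)
o3: d²=250 > ρ²=27 → inactive
o4: d²=32 > ρ²=27 → inactive
F = F_att + ΣF_rep = (2.7200,-17.8600)
p' = p + 1/20·F = (3.1360,5.1070)

Fx=2.7200 Fy=-17.8600 x'=3.1360 y'=5.1070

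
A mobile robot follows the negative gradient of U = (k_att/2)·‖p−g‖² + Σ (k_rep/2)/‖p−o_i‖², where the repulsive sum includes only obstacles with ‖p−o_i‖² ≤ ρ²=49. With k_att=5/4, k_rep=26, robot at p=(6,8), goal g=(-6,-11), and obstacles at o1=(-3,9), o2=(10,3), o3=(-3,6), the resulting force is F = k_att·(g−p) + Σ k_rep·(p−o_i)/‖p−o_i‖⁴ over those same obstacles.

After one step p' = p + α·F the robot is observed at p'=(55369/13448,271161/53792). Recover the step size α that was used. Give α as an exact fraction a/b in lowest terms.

α = 1/8

F_att = 5/4·(g−p) = 5/4·(-12,-19) = (-15.0000,-23.7500)
o1: d²=82 > ρ²=49 → inactive
o2: d²=41 ≤ ρ²=49; F_rep = 26·(-4,5)/41² = (-0.0619,0.0773)
o3: d²=85 > ρ²=49 → inactive
F = F_att + ΣF_rep = (-15.0619,-23.6727)
Δp = p'−p = (-1.8827,-2.9591); α = Δx/Fx = (-25319/13448) / (-25319/1681) = 1/8
check: Δy/Fy = (-159175/53792) / (-159175/6724) = 1/8 ✓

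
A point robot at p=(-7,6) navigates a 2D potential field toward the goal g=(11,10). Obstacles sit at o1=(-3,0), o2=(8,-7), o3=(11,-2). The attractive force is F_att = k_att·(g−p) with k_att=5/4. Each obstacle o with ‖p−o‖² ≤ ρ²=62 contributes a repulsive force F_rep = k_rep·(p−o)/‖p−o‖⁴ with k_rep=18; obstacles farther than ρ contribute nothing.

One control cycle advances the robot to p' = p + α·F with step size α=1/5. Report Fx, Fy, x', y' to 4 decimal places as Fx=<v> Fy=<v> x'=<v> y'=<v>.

Fx=22.4734 Fy=5.0399 x'=-2.5053 y'=7.0080

F_att = 5/4·(g−p) = 5/4·(18,4) = (22.5000,5.0000)
o1: d²=52 ≤ ρ²=62; F_rep = 18·(-4,6)/52² = (-0.0266,0.0399)
o2: d²=394 > ρ²=62 → inactive
o3: d²=388 > ρ²=62 → inactive
F = F_att + ΣF_rep = (22.4734,5.0399)
p' = p + 1/5·F = (-2.5053,7.0080)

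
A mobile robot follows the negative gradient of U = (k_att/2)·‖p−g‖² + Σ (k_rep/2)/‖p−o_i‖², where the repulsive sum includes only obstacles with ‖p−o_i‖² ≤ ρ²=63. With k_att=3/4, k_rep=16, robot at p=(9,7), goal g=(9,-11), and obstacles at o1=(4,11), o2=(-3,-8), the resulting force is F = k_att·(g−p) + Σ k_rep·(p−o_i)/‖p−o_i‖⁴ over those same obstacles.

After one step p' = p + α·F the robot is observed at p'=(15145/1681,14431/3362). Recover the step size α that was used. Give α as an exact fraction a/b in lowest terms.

F_att = 3/4·(g−p) = 3/4·(0,-18) = (0.0000,-13.5000)
o1: d²=41 ≤ ρ²=63; F_rep = 16·(5,-4)/41² = (0.0476,-0.0381)
o2: d²=369 > ρ²=63 → inactive
F = F_att + ΣF_rep = (0.0476,-13.5381)
Δp = p'−p = (0.0095,-2.7076); α = Δx/Fx = (16/1681) / (80/1681) = 1/5
check: Δy/Fy = (-9103/3362) / (-45515/3362) = 1/5 ✓

α = 1/5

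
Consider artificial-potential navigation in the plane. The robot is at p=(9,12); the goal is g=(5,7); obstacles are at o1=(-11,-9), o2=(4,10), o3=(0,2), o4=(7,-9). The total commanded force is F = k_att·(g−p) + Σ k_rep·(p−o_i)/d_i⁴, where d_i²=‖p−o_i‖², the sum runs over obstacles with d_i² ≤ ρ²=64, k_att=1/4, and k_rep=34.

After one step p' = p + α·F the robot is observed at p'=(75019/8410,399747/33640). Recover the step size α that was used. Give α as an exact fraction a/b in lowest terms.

α = 1/10

F_att = 1/4·(g−p) = 1/4·(-4,-5) = (-1.0000,-1.2500)
o1: d²=841 > ρ²=64 → inactive
o2: d²=29 ≤ ρ²=64; F_rep = 34·(5,2)/29² = (0.2021,0.0809)
o3: d²=181 > ρ²=64 → inactive
o4: d²=445 > ρ²=64 → inactive
F = F_att + ΣF_rep = (-0.7979,-1.1691)
Δp = p'−p = (-0.0798,-0.1169); α = Δx/Fx = (-671/8410) / (-671/841) = 1/10
check: Δy/Fy = (-3933/33640) / (-3933/3364) = 1/10 ✓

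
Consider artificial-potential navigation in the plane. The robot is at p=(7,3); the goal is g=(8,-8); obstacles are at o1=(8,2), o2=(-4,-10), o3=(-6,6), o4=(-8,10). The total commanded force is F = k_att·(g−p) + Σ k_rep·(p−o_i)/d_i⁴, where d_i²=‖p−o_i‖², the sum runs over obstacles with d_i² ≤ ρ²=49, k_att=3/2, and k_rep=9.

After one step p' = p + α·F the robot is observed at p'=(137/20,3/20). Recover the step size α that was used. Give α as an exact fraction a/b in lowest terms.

F_att = 3/2·(g−p) = 3/2·(1,-11) = (1.5000,-16.5000)
o1: d²=2 ≤ ρ²=49; F_rep = 9·(-1,1)/2² = (-2.2500,2.2500)
o2: d²=290 > ρ²=49 → inactive
o3: d²=178 > ρ²=49 → inactive
o4: d²=274 > ρ²=49 → inactive
F = F_att + ΣF_rep = (-0.7500,-14.2500)
Δp = p'−p = (-0.1500,-2.8500); α = Δx/Fx = (-3/20) / (-3/4) = 1/5
check: Δy/Fy = (-57/20) / (-57/4) = 1/5 ✓

α = 1/5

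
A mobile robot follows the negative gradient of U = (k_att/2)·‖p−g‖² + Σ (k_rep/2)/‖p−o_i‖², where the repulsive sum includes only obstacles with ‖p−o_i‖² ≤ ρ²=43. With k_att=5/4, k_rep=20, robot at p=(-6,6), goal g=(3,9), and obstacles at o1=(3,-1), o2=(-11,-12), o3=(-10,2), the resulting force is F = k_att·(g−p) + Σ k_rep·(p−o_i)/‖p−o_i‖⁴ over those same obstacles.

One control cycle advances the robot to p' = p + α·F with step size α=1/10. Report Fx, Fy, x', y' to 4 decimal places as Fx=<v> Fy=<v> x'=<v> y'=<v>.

F_att = 5/4·(g−p) = 5/4·(9,3) = (11.2500,3.7500)
o1: d²=130 > ρ²=43 → inactive
o2: d²=349 > ρ²=43 → inactive
o3: d²=32 ≤ ρ²=43; F_rep = 20·(4,4)/32² = (0.0781,0.0781)
F = F_att + ΣF_rep = (11.3281,3.8281)
p' = p + 1/10·F = (-4.8672,6.3828)

Fx=11.3281 Fy=3.8281 x'=-4.8672 y'=6.3828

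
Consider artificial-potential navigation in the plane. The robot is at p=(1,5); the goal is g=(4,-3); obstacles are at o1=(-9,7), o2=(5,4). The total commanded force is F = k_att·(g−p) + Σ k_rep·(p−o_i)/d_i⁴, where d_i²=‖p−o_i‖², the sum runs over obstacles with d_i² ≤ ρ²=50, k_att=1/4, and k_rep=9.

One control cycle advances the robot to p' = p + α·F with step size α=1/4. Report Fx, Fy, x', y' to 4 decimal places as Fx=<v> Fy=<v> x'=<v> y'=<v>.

Fx=0.6254 Fy=-1.9689 x'=1.1564 y'=4.5078

F_att = 1/4·(g−p) = 1/4·(3,-8) = (0.7500,-2.0000)
o1: d²=104 > ρ²=50 → inactive
o2: d²=17 ≤ ρ²=50; F_rep = 9·(-4,1)/17² = (-0.1246,0.0311)
F = F_att + ΣF_rep = (0.6254,-1.9689)
p' = p + 1/4·F = (1.1564,4.5078)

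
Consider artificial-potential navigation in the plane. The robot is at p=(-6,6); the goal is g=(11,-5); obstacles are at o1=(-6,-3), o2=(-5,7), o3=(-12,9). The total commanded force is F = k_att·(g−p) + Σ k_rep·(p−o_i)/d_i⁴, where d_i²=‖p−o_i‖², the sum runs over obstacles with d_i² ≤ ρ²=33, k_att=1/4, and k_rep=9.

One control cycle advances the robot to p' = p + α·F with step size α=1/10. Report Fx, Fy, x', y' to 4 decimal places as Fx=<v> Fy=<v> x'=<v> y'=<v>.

Fx=2.0000 Fy=-5.0000 x'=-5.8000 y'=5.5000

F_att = 1/4·(g−p) = 1/4·(17,-11) = (4.2500,-2.7500)
o1: d²=81 > ρ²=33 → inactive
o2: d²=2 ≤ ρ²=33; F_rep = 9·(-1,-1)/2² = (-2.2500,-2.2500)
o3: d²=45 > ρ²=33 → inactive
F = F_att + ΣF_rep = (2.0000,-5.0000)
p' = p + 1/10·F = (-5.8000,5.5000)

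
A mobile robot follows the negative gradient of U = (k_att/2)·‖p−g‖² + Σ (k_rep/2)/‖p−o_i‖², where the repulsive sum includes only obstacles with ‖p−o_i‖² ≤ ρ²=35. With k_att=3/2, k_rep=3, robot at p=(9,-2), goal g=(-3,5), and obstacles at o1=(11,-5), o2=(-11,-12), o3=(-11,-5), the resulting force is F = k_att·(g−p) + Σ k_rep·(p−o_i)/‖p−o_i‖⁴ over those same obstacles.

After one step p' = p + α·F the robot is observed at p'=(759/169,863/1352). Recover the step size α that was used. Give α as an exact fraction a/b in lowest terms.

F_att = 3/2·(g−p) = 3/2·(-12,7) = (-18.0000,10.5000)
o1: d²=13 ≤ ρ²=35; F_rep = 3·(-2,3)/13² = (-0.0355,0.0533)
o2: d²=500 > ρ²=35 → inactive
o3: d²=409 > ρ²=35 → inactive
F = F_att + ΣF_rep = (-18.0355,10.5533)
Δp = p'−p = (-4.5089,2.6383); α = Δx/Fx = (-762/169) / (-3048/169) = 1/4
check: Δy/Fy = (3567/1352) / (3567/338) = 1/4 ✓

α = 1/4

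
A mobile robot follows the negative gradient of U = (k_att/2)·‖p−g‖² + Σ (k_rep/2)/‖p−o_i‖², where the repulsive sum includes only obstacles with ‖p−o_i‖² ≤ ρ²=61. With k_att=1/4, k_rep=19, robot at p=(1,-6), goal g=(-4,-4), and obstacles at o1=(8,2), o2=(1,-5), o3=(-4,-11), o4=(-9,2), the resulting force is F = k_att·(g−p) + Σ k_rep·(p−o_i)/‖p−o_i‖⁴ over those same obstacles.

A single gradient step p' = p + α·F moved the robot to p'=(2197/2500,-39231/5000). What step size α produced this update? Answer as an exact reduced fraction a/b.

α = 1/10

F_att = 1/4·(g−p) = 1/4·(-5,2) = (-1.2500,0.5000)
o1: d²=113 > ρ²=61 → inactive
o2: d²=1 ≤ ρ²=61; F_rep = 19·(0,-1)/1² = (0.0000,-19.0000)
o3: d²=50 ≤ ρ²=61; F_rep = 19·(5,5)/50² = (0.0380,0.0380)
o4: d²=164 > ρ²=61 → inactive
F = F_att + ΣF_rep = (-1.2120,-18.4620)
Δp = p'−p = (-0.1212,-1.8462); α = Δx/Fx = (-303/2500) / (-303/250) = 1/10
check: Δy/Fy = (-9231/5000) / (-9231/500) = 1/10 ✓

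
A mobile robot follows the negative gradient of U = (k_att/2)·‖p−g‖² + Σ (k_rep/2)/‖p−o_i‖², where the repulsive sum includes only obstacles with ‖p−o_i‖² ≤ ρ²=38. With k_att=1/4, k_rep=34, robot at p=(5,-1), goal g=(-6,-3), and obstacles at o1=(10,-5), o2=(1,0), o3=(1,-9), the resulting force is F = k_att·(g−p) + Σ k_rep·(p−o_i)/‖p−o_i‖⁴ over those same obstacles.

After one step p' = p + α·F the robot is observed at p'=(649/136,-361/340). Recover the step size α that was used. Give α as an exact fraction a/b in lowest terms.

α = 1/10

F_att = 1/4·(g−p) = 1/4·(-11,-2) = (-2.7500,-0.5000)
o1: d²=41 > ρ²=38 → inactive
o2: d²=17 ≤ ρ²=38; F_rep = 34·(4,-1)/17² = (0.4706,-0.1176)
o3: d²=80 > ρ²=38 → inactive
F = F_att + ΣF_rep = (-2.2794,-0.6176)
Δp = p'−p = (-0.2279,-0.0618); α = Δx/Fx = (-31/136) / (-155/68) = 1/10
check: Δy/Fy = (-21/340) / (-21/34) = 1/10 ✓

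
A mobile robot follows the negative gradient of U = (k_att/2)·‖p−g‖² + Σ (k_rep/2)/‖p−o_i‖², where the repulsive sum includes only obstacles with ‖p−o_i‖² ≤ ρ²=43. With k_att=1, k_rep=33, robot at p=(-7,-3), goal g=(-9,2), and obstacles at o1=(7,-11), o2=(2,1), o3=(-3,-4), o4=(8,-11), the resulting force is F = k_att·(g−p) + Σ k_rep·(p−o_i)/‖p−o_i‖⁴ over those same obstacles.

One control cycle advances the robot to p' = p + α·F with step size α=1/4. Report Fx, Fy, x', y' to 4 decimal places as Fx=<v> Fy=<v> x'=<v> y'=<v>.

F_att = 1·(g−p) = 1·(-2,5) = (-2.0000,5.0000)
o1: d²=260 > ρ²=43 → inactive
o2: d²=97 > ρ²=43 → inactive
o3: d²=17 ≤ ρ²=43; F_rep = 33·(-4,1)/17² = (-0.4567,0.1142)
o4: d²=289 > ρ²=43 → inactive
F = F_att + ΣF_rep = (-2.4567,5.1142)
p' = p + 1/4·F = (-7.6142,-1.7215)

Fx=-2.4567 Fy=5.1142 x'=-7.6142 y'=-1.7215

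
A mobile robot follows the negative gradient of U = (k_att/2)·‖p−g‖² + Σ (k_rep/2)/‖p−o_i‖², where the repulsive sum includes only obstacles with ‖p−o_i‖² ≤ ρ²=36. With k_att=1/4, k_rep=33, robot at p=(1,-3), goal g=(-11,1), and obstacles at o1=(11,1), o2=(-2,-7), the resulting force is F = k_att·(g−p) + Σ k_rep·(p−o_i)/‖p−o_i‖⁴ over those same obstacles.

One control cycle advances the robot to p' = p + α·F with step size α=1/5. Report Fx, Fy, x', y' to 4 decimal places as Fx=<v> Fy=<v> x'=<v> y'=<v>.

F_att = 1/4·(g−p) = 1/4·(-12,4) = (-3.0000,1.0000)
o1: d²=116 > ρ²=36 → inactive
o2: d²=25 ≤ ρ²=36; F_rep = 33·(3,4)/25² = (0.1584,0.2112)
F = F_att + ΣF_rep = (-2.8416,1.2112)
p' = p + 1/5·F = (0.4317,-2.7578)

Fx=-2.8416 Fy=1.2112 x'=0.4317 y'=-2.7578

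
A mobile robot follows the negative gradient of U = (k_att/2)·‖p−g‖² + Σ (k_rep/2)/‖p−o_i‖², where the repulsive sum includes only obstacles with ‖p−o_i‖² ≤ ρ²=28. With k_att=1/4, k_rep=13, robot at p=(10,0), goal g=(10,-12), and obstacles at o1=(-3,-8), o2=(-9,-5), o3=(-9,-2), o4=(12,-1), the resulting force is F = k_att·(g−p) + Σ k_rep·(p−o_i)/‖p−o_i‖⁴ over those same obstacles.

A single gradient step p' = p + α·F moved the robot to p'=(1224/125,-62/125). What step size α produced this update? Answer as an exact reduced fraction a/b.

F_att = 1/4·(g−p) = 1/4·(0,-12) = (0.0000,-3.0000)
o1: d²=233 > ρ²=28 → inactive
o2: d²=386 > ρ²=28 → inactive
o3: d²=365 > ρ²=28 → inactive
o4: d²=5 ≤ ρ²=28; F_rep = 13·(-2,1)/5² = (-1.0400,0.5200)
F = F_att + ΣF_rep = (-1.0400,-2.4800)
Δp = p'−p = (-0.2080,-0.4960); α = Δx/Fx = (-26/125) / (-26/25) = 1/5
check: Δy/Fy = (-62/125) / (-62/25) = 1/5 ✓

α = 1/5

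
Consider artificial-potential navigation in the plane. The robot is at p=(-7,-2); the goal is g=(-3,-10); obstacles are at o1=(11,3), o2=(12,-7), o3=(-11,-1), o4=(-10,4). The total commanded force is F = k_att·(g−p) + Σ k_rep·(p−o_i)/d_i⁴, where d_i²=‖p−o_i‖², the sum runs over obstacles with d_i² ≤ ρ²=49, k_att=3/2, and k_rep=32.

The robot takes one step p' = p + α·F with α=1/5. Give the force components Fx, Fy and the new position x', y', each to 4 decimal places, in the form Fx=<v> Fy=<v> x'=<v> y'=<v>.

Fx=6.4903 Fy=-12.2055 x'=-5.7019 y'=-4.4411

F_att = 3/2·(g−p) = 3/2·(4,-8) = (6.0000,-12.0000)
o1: d²=349 > ρ²=49 → inactive
o2: d²=386 > ρ²=49 → inactive
o3: d²=17 ≤ ρ²=49; F_rep = 32·(4,-1)/17² = (0.4429,-0.1107)
o4: d²=45 ≤ ρ²=49; F_rep = 32·(3,-6)/45² = (0.0474,-0.0948)
F = F_att + ΣF_rep = (6.4903,-12.2055)
p' = p + 1/5·F = (-5.7019,-4.4411)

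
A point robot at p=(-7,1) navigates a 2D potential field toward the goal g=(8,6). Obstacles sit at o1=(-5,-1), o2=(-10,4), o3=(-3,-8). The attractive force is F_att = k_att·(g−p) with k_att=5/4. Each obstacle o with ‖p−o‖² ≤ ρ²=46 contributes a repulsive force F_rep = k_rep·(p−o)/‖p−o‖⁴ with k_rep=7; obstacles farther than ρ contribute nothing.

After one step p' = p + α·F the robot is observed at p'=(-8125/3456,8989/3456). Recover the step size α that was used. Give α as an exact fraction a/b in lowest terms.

F_att = 5/4·(g−p) = 5/4·(15,5) = (18.7500,6.2500)
o1: d²=8 ≤ ρ²=46; F_rep = 7·(-2,2)/8² = (-0.2188,0.2188)
o2: d²=18 ≤ ρ²=46; F_rep = 7·(3,-3)/18² = (0.0648,-0.0648)
o3: d²=97 > ρ²=46 → inactive
F = F_att + ΣF_rep = (18.5961,6.4039)
Δp = p'−p = (4.6490,1.6010); α = Δx/Fx = (16067/3456) / (16067/864) = 1/4
check: Δy/Fy = (5533/3456) / (5533/864) = 1/4 ✓

α = 1/4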